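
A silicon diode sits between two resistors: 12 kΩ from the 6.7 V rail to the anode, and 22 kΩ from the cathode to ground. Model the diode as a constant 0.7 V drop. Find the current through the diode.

The two resistors are in series with the diode, so KVL gives 6.7 = I·12 + 0.7 + I·22.
I = (6.7 − 0.7) / (12 + 22) kΩ = 6 / 34 = 0.176 mA.

I ≈ 0.18 mA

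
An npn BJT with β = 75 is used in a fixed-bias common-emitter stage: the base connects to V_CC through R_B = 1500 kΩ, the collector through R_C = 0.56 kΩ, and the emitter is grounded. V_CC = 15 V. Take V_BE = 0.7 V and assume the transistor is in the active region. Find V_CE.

Base loop: V_CC = I_B·R_B + V_BE, so I_B = (15 − 0.7)/1500 kΩ = 0.00953 mA.
In the active region I_C = β·I_B = 75 × 0.00953 = 0.715 mA.
Collector loop: V_CE = V_CC − I_C·R_C = 15 − 0.715×0.56 = 14.6 V.
Since V_CE = 14.6 V > V_CE(sat) ≈ 0.2 V, the transistor is in the active region as assumed.

V_CE ≈ 15 V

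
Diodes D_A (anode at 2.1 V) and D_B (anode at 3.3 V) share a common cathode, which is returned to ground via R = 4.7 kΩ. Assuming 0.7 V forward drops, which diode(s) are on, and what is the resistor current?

Assume both conduct. Then node N would need to be at both 2.1−0.7 = 1.4 V and 3.3−0.7 = 2.6 V, which is impossible.
Assume only D_B conducts: V_N = 3.3 − 0.7 = 2.6 V, so I_R = 2.6/4.7 = 0.553 mA.
Check D_A: its anode-to-cathode voltage is 2.1 − 2.6 = -0.5 V < 0.7 V, so it is off. The assumption is consistent.

Only D_B conducts; I_R ≈ 0.55 mA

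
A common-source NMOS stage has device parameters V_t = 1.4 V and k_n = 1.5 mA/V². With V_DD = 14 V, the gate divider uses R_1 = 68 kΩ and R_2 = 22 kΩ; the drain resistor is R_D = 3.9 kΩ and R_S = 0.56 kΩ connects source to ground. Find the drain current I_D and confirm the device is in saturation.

V_G = V_DD·R_2/(R_1+R_2) = 14×22/90 = 3.42 V.
Assume saturation: I_D = (k_n/2)(V_GS − V_t)² with V_GS = V_G − I_D·R_S = 3.42 − 0.56·I_D.
Substituting gives 0.235·I_D² − 2.7·I_D + 3.07 = 0, with roots I_D = 1.28 or 10.2 mA.
The root I_D = 10.2 mA gives V_GS = -2.29 V ≤ V_t, so take I_D = 1.28 mA.
Then V_GS = 2.71 V and V_DS = V_DD − I_D(R_D+R_S) = 14 − 1.28×4.46 = 8.3 V.
Saturation requires V_DS ≥ V_GS − V_t = 1.31 V; 8.3 ≥ 1.31 ✓.

I_D ≈ 1.3 mA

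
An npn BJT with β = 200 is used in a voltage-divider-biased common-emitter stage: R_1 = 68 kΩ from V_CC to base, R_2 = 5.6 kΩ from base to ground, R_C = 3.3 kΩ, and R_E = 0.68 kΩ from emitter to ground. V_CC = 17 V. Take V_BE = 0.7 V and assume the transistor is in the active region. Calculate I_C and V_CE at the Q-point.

I_C ≈ 0.84 mA, V_CE ≈ 14 V

Thevenize the base divider: V_Th = V_CC·R_2/(R_1+R_2) = 17×5.6/73.6 = 1.29 V, R_Th = R_1‖R_2 = 5.17 kΩ.
Base-emitter loop: V_Th = I_B·R_Th + V_BE + (β+1)I_B·R_E, so I_B = (1.29 − 0.7) / (5.17 + 201×0.68) = 0.00418 mA.
I_C = β·I_B = 200×0.00418 = 0.837 mA, and I_E = (β+1)I_B = 0.841 mA.
V_CE = V_CC − I_C·R_C − I_E·R_E = 17 − 0.837×3.3 − 0.841×0.68 = 13.7 V.
V_CE = 13.7 V > 0.2 V confirms active-region operation.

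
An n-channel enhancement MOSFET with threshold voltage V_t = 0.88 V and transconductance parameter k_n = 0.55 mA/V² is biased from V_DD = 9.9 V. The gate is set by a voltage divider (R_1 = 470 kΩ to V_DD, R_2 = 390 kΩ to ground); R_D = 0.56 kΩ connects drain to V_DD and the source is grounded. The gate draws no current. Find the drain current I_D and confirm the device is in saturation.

I_D ≈ 3.6 mA

V_G = V_DD·R_2/(R_1+R_2) = 9.9×390/860 = 4.49 V. With the source grounded, V_GS = V_G = 4.49 V.
Assume saturation: I_D = (k_n/2)(V_GS − V_t)² = (0.55/2)×(4.49 − 0.88)² = 0.275×3.61² = 3.58 mA.
V_DS = V_DD − I_D·R_D = 9.9 − 3.58×0.56 = 7.89 V.
Saturation requires V_DS ≥ V_GS − V_t = 3.61 V; 7.89 ≥ 3.61 ✓.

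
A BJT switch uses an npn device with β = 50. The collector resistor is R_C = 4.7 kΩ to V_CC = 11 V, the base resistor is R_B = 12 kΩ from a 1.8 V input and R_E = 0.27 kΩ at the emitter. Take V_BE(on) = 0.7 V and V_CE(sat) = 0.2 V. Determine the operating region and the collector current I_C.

active; I_C ≈ 2.1 mA

Assume active. Base-emitter loop: I_B = (V_BB − V_BE)/(R_B + (β+1)R_E) = (1.8 − 0.7)/(12 + 51×0.27) = 0.0427 mA.
I_C = β·I_B = 50×0.0427 = 2.13 mA.
V_CE = V_CC − I_C·R_C − I_E·R_E = 11 − 2.13×4.7 − 2.18×0.27 = 0.381 V > V_CE(sat), so the active-region assumption holds.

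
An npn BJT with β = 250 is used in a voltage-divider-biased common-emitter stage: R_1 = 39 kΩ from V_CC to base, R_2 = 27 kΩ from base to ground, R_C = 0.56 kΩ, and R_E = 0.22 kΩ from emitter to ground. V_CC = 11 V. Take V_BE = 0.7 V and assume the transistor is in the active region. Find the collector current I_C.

I_C ≈ 13 mA

Thevenize the base divider: V_Th = V_CC·R_2/(R_1+R_2) = 11×27/66 = 4.5 V, R_Th = R_1‖R_2 = 16 kΩ.
Base-emitter loop: V_Th = I_B·R_Th + V_BE + (β+1)I_B·R_E, so I_B = (4.5 − 0.7) / (16 + 251×0.22) = 0.0534 mA.
I_C = β·I_B = 250×0.0534 = 13.3 mA, and I_E = (β+1)I_B = 13.4 mA.
V_CE = V_CC − I_C·R_C − I_E·R_E = 11 − 13.3×0.56 − 13.4×0.22 = 0.577 V.
V_CE = 0.577 V > 0.2 V confirms active-region operation.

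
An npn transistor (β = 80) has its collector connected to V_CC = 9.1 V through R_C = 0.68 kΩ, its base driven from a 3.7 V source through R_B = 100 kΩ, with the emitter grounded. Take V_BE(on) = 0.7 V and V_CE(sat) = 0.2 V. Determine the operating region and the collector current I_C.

active; I_C ≈ 2.4 mA

Assume active. Base-emitter loop: I_B = (V_BB − V_BE)/R_B = (3.7 − 0.7)/100 = 0.03 mA.
I_C = β·I_B = 80×0.03 = 2.4 mA.
V_CE = V_CC − I_C·R_C = 9.1 − 2.4×0.68 = 7.47 V > V_CE(sat), so the active-region assumption holds.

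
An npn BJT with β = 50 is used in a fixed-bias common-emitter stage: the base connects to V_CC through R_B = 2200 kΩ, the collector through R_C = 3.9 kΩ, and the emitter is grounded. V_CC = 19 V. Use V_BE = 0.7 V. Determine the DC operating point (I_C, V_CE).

I_C ≈ 0.42 mA, V_CE ≈ 17 V

Base loop: V_CC = I_B·R_B + V_BE, so I_B = (19 − 0.7)/2200 kΩ = 0.00832 mA.
In the active region I_C = β·I_B = 50 × 0.00832 = 0.416 mA.
Collector loop: V_CE = V_CC − I_C·R_C = 19 − 0.416×3.9 = 17.4 V.
Since V_CE = 17.4 V > V_CE(sat) ≈ 0.2 V, the transistor is in the active region as assumed.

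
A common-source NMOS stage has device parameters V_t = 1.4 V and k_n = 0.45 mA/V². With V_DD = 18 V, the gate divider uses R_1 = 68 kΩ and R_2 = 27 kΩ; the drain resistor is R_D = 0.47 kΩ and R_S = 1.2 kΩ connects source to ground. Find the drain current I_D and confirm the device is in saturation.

I_D ≈ 1.2 mA

V_G = V_DD·R_2/(R_1+R_2) = 18×27/95 = 5.12 V.
Assume saturation: I_D = (k_n/2)(V_GS − V_t)² with V_GS = V_G − I_D·R_S = 5.12 − 1.2·I_D.
Substituting gives 0.324·I_D² − 3.01·I_D + 3.11 = 0, with roots I_D = 1.18 or 8.09 mA.
The root I_D = 8.09 mA gives V_GS = -4.6 V ≤ V_t, so take I_D = 1.18 mA.
Then V_GS = 3.69 V and V_DS = V_DD − I_D(R_D+R_S) = 18 − 1.18×1.67 = 16 V.
Saturation requires V_DS ≥ V_GS − V_t = 2.29 V; 16 ≥ 2.29 ✓.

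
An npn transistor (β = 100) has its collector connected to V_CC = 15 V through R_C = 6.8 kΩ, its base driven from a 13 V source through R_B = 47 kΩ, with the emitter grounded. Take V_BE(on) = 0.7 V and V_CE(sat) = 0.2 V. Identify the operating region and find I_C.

Assume active: I_B = (13 − 0.7)/47 = 0.262 mA, giving I_C = β·I_B = 26.2 mA.
But then V_CE = 15 − 26.2×6.8 = -163 V < V_CE(sat) = 0.2 V — impossible in the active region.
So the transistor is saturated. With V_CE = 0.2 V, I_C = (V_CC − 0.2)/R_C = 14.8/6.8 = 2.18 mA.
Check: β·I_B = 26.2 mA > I_C = 2.18 mA, confirming saturation.

saturation; I_C ≈ 2.2 mA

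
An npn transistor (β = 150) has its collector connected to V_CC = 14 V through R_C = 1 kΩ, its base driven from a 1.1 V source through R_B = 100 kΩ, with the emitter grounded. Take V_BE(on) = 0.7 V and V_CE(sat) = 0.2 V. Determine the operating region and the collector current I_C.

Assume active. Base-emitter loop: I_B = (V_BB − V_BE)/R_B = (1.1 − 0.7)/100 = 0.004 mA.
I_C = β·I_B = 150×0.004 = 0.6 mA.
V_CE = V_CC − I_C·R_C = 14 − 0.6×1 = 13.4 V > V_CE(sat), so the active-region assumption holds.

active; I_C ≈ 0.6 mA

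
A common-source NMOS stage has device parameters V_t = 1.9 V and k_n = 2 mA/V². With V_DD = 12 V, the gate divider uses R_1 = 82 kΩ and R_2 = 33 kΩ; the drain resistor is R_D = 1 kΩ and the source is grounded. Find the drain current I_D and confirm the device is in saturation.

V_G = V_DD·R_2/(R_1+R_2) = 12×33/115 = 3.44 V. With the source grounded, V_GS = V_G = 3.44 V.
Assume saturation: I_D = (k_n/2)(V_GS − V_t)² = (2/2)×(3.44 − 1.9)² = 1×1.54² = 2.38 mA.
V_DS = V_DD − I_D·R_D = 12 − 2.38×1 = 9.62 V.
Saturation requires V_DS ≥ V_GS − V_t = 1.54 V; 9.62 ≥ 1.54 ✓.

I_D ≈ 2.4 mA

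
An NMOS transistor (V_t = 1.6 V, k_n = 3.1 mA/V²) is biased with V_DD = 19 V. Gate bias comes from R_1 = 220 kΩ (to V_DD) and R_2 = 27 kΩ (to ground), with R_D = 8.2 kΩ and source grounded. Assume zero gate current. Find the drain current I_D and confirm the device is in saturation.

I_D ≈ 0.35 mA

V_G = V_DD·R_2/(R_1+R_2) = 19×27/247 = 2.08 V. With the source grounded, V_GS = V_G = 2.08 V.
Assume saturation: I_D = (k_n/2)(V_GS − V_t)² = (3.1/2)×(2.08 − 1.6)² = 1.55×0.477² = 0.353 mA.
V_DS = V_DD − I_D·R_D = 19 − 0.353×8.2 = 16.1 V.
Saturation requires V_DS ≥ V_GS − V_t = 0.477 V; 16.1 ≥ 0.477 ✓.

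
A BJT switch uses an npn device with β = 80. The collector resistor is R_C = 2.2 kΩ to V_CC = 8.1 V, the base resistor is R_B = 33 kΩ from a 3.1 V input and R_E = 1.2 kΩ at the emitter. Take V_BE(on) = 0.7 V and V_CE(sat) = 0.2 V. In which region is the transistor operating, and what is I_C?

active; I_C ≈ 1.5 mA

Assume active. Base-emitter loop: I_B = (V_BB − V_BE)/(R_B + (β+1)R_E) = (3.1 − 0.7)/(33 + 81×1.2) = 0.0184 mA.
I_C = β·I_B = 80×0.0184 = 1.47 mA.
V_CE = V_CC − I_C·R_C − I_E·R_E = 8.1 − 1.47×2.2 − 1.49×1.2 = 3.06 V > V_CE(sat), so the active-region assumption holds.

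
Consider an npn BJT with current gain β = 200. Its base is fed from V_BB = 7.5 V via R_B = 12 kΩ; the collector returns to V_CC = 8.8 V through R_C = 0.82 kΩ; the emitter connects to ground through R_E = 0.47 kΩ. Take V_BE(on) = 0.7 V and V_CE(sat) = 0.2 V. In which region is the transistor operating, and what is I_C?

saturation; I_C ≈ 6.6 mA

Assume active: I_B = (7.5 − 0.7)/(12 + 201×0.47) = 0.0639 mA, I_C = β·I_B = 12.8 mA.
Then V_CE = 8.8 − 12.8×0.82 − 12.8×0.47 = -7.71 V < 0.2 V — the active assumption fails.
Re-solve with V_CE = 0.2 V. KCL at the emitter: V_E/R_E = (V_BB−0.7−V_E)/R_B + (V_CC−0.2−V_E)/R_C, giving V_E = 3.22 V.
I_C = (V_CC − 0.2 − V_E)/R_C = (8.6 − 3.22)/0.82 = 6.56 mA.
Check: I_B = (6.8 − 3.22)/12 = 0.298 mA, and β·I_B = 59.6 mA > I_C, confirming saturation.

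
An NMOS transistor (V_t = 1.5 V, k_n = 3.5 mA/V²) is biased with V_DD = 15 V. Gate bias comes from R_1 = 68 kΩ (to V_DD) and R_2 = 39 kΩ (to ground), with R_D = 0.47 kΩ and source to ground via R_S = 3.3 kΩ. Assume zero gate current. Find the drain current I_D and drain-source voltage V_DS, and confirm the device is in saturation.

V_G = V_DD·R_2/(R_1+R_2) = 15×39/107 = 5.47 V.
Assume saturation: I_D = (k_n/2)(V_GS − V_t)² with V_GS = V_G − I_D·R_S = 5.47 − 3.3·I_D.
Substituting gives 19.1·I_D² − 46.8·I_D + 27.5 = 0, with roots I_D = 0.976 or 1.48 mA.
The root I_D = 1.48 mA gives V_GS = 0.58 V ≤ V_t, so take I_D = 0.976 mA.
Then V_GS = 2.25 V and V_DS = V_DD − I_D(R_D+R_S) = 15 − 0.976×3.77 = 11.3 V.
Saturation requires V_DS ≥ V_GS − V_t = 0.747 V; 11.3 ≥ 0.747 ✓.

I_D ≈ 0.98 mA, V_DS ≈ 11 V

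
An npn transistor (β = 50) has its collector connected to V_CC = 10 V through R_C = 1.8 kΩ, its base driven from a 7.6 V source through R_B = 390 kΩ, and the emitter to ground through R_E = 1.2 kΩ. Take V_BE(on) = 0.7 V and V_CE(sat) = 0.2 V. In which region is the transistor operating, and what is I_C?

Assume active. Base-emitter loop: I_B = (V_BB − V_BE)/(R_B + (β+1)R_E) = (7.6 − 0.7)/(390 + 51×1.2) = 0.0153 mA.
I_C = β·I_B = 50×0.0153 = 0.765 mA.
V_CE = V_CC − I_C·R_C − I_E·R_E = 10 − 0.765×1.8 − 0.78×1.2 = 7.69 V > V_CE(sat), so the active-region assumption holds.

active; I_C ≈ 0.76 mA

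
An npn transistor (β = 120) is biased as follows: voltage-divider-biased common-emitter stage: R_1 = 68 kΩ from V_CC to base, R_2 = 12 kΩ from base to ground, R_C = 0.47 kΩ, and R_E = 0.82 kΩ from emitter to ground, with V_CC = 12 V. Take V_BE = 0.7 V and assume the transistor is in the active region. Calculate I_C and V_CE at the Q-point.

Thevenize the base divider: V_Th = V_CC·R_2/(R_1+R_2) = 12×12/80 = 1.8 V, R_Th = R_1‖R_2 = 10.2 kΩ.
Base-emitter loop: V_Th = I_B·R_Th + V_BE + (β+1)I_B·R_E, so I_B = (1.8 − 0.7) / (10.2 + 121×0.82) = 0.0101 mA.
I_C = β·I_B = 120×0.0101 = 1.21 mA, and I_E = (β+1)I_B = 1.22 mA.
V_CE = V_CC − I_C·R_C − I_E·R_E = 12 − 1.21×0.47 − 1.22×0.82 = 10.4 V.
V_CE = 10.4 V > 0.2 V confirms active-region operation.

I_C ≈ 1.2 mA, V_CE ≈ 10 V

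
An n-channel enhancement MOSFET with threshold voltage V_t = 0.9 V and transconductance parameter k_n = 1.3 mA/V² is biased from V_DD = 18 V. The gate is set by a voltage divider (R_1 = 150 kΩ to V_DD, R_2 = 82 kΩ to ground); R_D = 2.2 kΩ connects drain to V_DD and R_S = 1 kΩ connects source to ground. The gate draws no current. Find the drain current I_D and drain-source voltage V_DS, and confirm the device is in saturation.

I_D ≈ 3.2 mA, V_DS ≈ 7.7 V

V_G = V_DD·R_2/(R_1+R_2) = 18×82/232 = 6.36 V.
Assume saturation: I_D = (k_n/2)(V_GS − V_t)² with V_GS = V_G − I_D·R_S = 6.36 − 1·I_D.
Substituting gives 0.65·I_D² − 8.1·I_D + 19.4 = 0, with roots I_D = 3.23 or 9.23 mA.
The root I_D = 9.23 mA gives V_GS = -2.87 V ≤ V_t, so take I_D = 3.23 mA.
Then V_GS = 3.13 V and V_DS = V_DD − I_D(R_D+R_S) = 18 − 3.23×3.2 = 7.66 V.
Saturation requires V_DS ≥ V_GS − V_t = 2.23 V; 7.66 ≥ 2.23 ✓.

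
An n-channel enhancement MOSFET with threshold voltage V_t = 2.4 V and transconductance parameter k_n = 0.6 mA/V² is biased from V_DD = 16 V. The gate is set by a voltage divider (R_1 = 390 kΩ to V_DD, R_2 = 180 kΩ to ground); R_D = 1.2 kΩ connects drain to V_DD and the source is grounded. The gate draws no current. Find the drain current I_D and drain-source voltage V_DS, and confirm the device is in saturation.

I_D ≈ 2.1 mA, V_DS ≈ 13 V

V_G = V_DD·R_2/(R_1+R_2) = 16×180/570 = 5.05 V. With the source grounded, V_GS = V_G = 5.05 V.
Assume saturation: I_D = (k_n/2)(V_GS − V_t)² = (0.6/2)×(5.05 − 2.4)² = 0.3×2.65² = 2.11 mA.
V_DS = V_DD − I_D·R_D = 16 − 2.11×1.2 = 13.5 V.
Saturation requires V_DS ≥ V_GS − V_t = 2.65 V; 13.5 ≥ 2.65 ✓.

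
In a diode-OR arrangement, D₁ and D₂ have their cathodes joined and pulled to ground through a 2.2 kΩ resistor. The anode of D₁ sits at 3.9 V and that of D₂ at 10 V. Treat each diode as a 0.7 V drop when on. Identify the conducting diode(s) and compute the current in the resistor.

Assume both conduct. Then node N would need to be at both 3.9−0.7 = 3.2 V and 10−0.7 = 9.3 V, which is impossible.
Assume only D₂ conducts: V_N = 10 − 0.7 = 9.3 V, so I_R = 9.3/2.2 = 4.23 mA.
Check D₁: its anode-to-cathode voltage is 3.9 − 9.3 = -5.4 V < 0.7 V, so it is off. The assumption is consistent.

Only D₂ conducts; I_R ≈ 4.2 mA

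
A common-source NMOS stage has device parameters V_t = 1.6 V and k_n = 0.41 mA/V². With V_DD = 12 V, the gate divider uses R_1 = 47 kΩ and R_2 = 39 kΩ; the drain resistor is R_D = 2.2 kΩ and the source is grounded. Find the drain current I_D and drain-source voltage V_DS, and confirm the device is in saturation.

I_D ≈ 3 mA, V_DS ≈ 5.3 V

V_G = V_DD·R_2/(R_1+R_2) = 12×39/86 = 5.44 V. With the source grounded, V_GS = V_G = 5.44 V.
Assume saturation: I_D = (k_n/2)(V_GS − V_t)² = (0.41/2)×(5.44 − 1.6)² = 0.205×3.84² = 3.03 mA.
V_DS = V_DD − I_D·R_D = 12 − 3.03×2.2 = 5.34 V.
Saturation requires V_DS ≥ V_GS − V_t = 3.84 V; 5.34 ≥ 3.84 ✓.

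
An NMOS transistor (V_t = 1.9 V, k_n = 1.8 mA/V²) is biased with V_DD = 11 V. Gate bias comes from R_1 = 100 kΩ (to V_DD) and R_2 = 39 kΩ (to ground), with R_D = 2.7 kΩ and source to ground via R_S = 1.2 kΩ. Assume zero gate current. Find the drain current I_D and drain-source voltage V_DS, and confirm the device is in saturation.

I_D ≈ 0.42 mA, V_DS ≈ 9.4 V

V_G = V_DD·R_2/(R_1+R_2) = 11×39/139 = 3.09 V.
Assume saturation: I_D = (k_n/2)(V_GS − V_t)² with V_GS = V_G − I_D·R_S = 3.09 − 1.2·I_D.
Substituting gives 1.3·I_D² − 3.56·I_D + 1.27 = 0, with roots I_D = 0.42 or 2.33 mA.
The root I_D = 2.33 mA gives V_GS = 0.291 V ≤ V_t, so take I_D = 0.42 mA.
Then V_GS = 2.58 V and V_DS = V_DD − I_D(R_D+R_S) = 11 − 0.42×3.9 = 9.36 V.
Saturation requires V_DS ≥ V_GS − V_t = 0.683 V; 9.36 ≥ 0.683 ✓.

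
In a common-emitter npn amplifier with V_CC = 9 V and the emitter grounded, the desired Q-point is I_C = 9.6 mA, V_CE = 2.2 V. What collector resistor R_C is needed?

R_C ≈ 0.71 kΩ

Collector loop: V_CC = I_C·R_C + V_CE.
R_C = (V_CC − V_CE)/I_C = (9 − 2.2)/9.6 = 0.708 kΩ.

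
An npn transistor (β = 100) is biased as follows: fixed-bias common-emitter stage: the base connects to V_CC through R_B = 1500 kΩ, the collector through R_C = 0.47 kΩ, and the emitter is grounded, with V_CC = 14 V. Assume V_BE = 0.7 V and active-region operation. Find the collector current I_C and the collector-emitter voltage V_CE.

Base loop: V_CC = I_B·R_B + V_BE, so I_B = (14 − 0.7)/1500 kΩ = 0.00887 mA.
In the active region I_C = β·I_B = 100 × 0.00887 = 0.887 mA.
Collector loop: V_CE = V_CC − I_C·R_C = 14 − 0.887×0.47 = 13.6 V.
Since V_CE = 13.6 V > V_CE(sat) ≈ 0.2 V, the transistor is in the active region as assumed.

I_C ≈ 0.89 mA, V_CE ≈ 14 V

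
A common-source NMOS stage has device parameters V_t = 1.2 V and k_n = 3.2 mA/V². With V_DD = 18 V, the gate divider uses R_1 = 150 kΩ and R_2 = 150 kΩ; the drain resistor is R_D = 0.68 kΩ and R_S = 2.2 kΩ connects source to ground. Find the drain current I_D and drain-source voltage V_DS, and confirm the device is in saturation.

V_G = V_DD·R_2/(R_1+R_2) = 18×150/300 = 9 V.
Assume saturation: I_D = (k_n/2)(V_GS − V_t)² with V_GS = V_G − I_D·R_S = 9 − 2.2·I_D.
Substituting gives 7.74·I_D² − 55.9·I_D + 97.3 = 0, with roots I_D = 2.93 or 4.29 mA.
The root I_D = 4.29 mA gives V_GS = -0.437 V ≤ V_t, so take I_D = 2.93 mA.
Then V_GS = 2.55 V and V_DS = V_DD − I_D(R_D+R_S) = 18 − 2.93×2.88 = 9.56 V.
Saturation requires V_DS ≥ V_GS − V_t = 1.35 V; 9.56 ≥ 1.35 ✓.

I_D ≈ 2.9 mA, V_DS ≈ 9.6 V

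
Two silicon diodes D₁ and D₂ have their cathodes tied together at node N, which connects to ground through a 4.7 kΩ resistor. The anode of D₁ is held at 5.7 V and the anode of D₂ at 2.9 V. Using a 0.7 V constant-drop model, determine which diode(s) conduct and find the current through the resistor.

Assume both conduct. Then node N would need to be at both 5.7−0.7 = 5 V and 2.9−0.7 = 2.2 V, which is impossible.
Assume only D₁ conducts: V_N = 5.7 − 0.7 = 5 V, so I_R = 5/4.7 = 1.06 mA.
Check D₂: its anode-to-cathode voltage is 2.9 − 5 = -2.1 V < 0.7 V, so it is off. The assumption is consistent.

Only D₁ conducts; I_R ≈ 1.1 mA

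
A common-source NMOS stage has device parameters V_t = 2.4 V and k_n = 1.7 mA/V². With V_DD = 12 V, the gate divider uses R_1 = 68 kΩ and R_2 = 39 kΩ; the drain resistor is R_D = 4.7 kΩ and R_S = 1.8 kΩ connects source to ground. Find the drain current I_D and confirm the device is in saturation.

V_G = V_DD·R_2/(R_1+R_2) = 12×39/107 = 4.37 V.
Assume saturation: I_D = (k_n/2)(V_GS − V_t)² with V_GS = V_G − I_D·R_S = 4.37 − 1.8·I_D.
Substituting gives 2.75·I_D² − 7.04·I_D + 3.31 = 0, with roots I_D = 0.622 or 1.93 mA.
The root I_D = 1.93 mA gives V_GS = 0.891 V ≤ V_t, so take I_D = 0.622 mA.
Then V_GS = 3.26 V and V_DS = V_DD − I_D(R_D+R_S) = 12 − 0.622×6.5 = 7.96 V.
Saturation requires V_DS ≥ V_GS − V_t = 0.855 V; 7.96 ≥ 0.855 ✓.

I_D ≈ 0.62 mA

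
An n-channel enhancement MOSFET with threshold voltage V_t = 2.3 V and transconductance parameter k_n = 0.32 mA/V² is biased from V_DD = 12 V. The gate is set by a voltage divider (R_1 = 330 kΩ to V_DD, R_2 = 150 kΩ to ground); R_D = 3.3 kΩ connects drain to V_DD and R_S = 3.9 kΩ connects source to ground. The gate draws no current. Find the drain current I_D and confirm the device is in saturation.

I_D ≈ 0.14 mA

V_G = V_DD·R_2/(R_1+R_2) = 12×150/480 = 3.75 V.
Assume saturation: I_D = (k_n/2)(V_GS − V_t)² with V_GS = V_G − I_D·R_S = 3.75 − 3.9·I_D.
Substituting gives 2.43·I_D² − 2.81·I_D + 0.336 = 0, with roots I_D = 0.136 or 1.02 mA.
The root I_D = 1.02 mA gives V_GS = -0.223 V ≤ V_t, so take I_D = 0.136 mA.
Then V_GS = 3.22 V and V_DS = V_DD − I_D(R_D+R_S) = 12 − 0.136×7.2 = 11 V.
Saturation requires V_DS ≥ V_GS − V_t = 0.921 V; 11 ≥ 0.921 ✓.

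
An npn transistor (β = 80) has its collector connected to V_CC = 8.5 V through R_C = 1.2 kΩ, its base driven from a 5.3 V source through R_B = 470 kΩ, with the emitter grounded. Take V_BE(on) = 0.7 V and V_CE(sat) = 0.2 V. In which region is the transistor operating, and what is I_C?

active; I_C ≈ 0.78 mA

Assume active. Base-emitter loop: I_B = (V_BB − V_BE)/R_B = (5.3 − 0.7)/470 = 0.00979 mA.
I_C = β·I_B = 80×0.00979 = 0.783 mA.
V_CE = V_CC − I_C·R_C = 8.5 − 0.783×1.2 = 7.56 V > V_CE(sat), so the active-region assumption holds.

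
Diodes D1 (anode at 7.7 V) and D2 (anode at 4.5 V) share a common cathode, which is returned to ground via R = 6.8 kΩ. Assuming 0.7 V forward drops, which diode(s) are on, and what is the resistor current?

Only D1 conducts; I_R ≈ 1 mA

Assume both conduct. Then node N would need to be at both 7.7−0.7 = 7 V and 4.5−0.7 = 3.8 V, which is impossible.
Assume only D1 conducts: V_N = 7.7 − 0.7 = 7 V, so I_R = 7/6.8 = 1.03 mA.
Check D2: its anode-to-cathode voltage is 4.5 − 7 = -2.5 V < 0.7 V, so it is off. The assumption is consistent.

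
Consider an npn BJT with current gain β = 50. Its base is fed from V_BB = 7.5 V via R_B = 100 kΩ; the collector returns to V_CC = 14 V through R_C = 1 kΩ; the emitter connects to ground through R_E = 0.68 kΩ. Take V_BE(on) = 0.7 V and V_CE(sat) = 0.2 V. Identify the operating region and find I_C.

Assume active. Base-emitter loop: I_B = (V_BB − V_BE)/(R_B + (β+1)R_E) = (7.5 − 0.7)/(100 + 51×0.68) = 0.0505 mA.
I_C = β·I_B = 50×0.0505 = 2.52 mA.
V_CE = V_CC − I_C·R_C − I_E·R_E = 14 − 2.52×1 − 2.57×0.68 = 9.72 V > V_CE(sat), so the active-region assumption holds.

active; I_C ≈ 2.5 mA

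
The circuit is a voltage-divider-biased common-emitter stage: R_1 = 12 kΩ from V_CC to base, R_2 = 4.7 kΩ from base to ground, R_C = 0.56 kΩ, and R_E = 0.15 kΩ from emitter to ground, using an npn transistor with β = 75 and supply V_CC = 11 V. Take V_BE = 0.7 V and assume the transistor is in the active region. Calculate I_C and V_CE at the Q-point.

Thevenize the base divider: V_Th = V_CC·R_2/(R_1+R_2) = 11×4.7/16.7 = 3.1 V, R_Th = R_1‖R_2 = 3.38 kΩ.
Base-emitter loop: V_Th = I_B·R_Th + V_BE + (β+1)I_B·R_E, so I_B = (3.1 − 0.7) / (3.38 + 76×0.15) = 0.162 mA.
I_C = β·I_B = 75×0.162 = 12.2 mA, and I_E = (β+1)I_B = 12.3 mA.
V_CE = V_CC − I_C·R_C − I_E·R_E = 11 − 12.2×0.56 − 12.3×0.15 = 2.34 V.
V_CE = 2.34 V > 0.2 V confirms active-region operation.

I_C ≈ 12 mA, V_CE ≈ 2.3 V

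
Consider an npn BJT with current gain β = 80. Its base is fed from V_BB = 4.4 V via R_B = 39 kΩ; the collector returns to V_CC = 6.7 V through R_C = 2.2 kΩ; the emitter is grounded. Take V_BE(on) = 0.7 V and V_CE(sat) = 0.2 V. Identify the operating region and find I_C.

saturation; I_C ≈ 3 mA

Assume active: I_B = (4.4 − 0.7)/39 = 0.0949 mA, giving I_C = β·I_B = 7.59 mA.
But then V_CE = 6.7 − 7.59×2.2 = -10 V < V_CE(sat) = 0.2 V — impossible in the active region.
So the transistor is saturated. With V_CE = 0.2 V, I_C = (V_CC − 0.2)/R_C = 6.5/2.2 = 2.95 mA.
Check: β·I_B = 7.59 mA > I_C = 2.95 mA, confirming saturation.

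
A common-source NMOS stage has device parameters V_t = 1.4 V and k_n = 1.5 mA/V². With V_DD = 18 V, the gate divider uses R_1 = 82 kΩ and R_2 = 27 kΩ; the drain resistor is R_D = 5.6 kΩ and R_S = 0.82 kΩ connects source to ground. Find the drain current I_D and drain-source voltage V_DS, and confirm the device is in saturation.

I_D ≈ 1.8 mA, V_DS ≈ 6.3 V

V_G = V_DD·R_2/(R_1+R_2) = 18×27/109 = 4.46 V.
Assume saturation: I_D = (k_n/2)(V_GS − V_t)² with V_GS = V_G − I_D·R_S = 4.46 − 0.82·I_D.
Substituting gives 0.504·I_D² − 4.76·I_D + 7.02 = 0, with roots I_D = 1.83 or 7.62 mA.
The root I_D = 7.62 mA gives V_GS = -1.79 V ≤ V_t, so take I_D = 1.83 mA.
Then V_GS = 2.96 V and V_DS = V_DD − I_D(R_D+R_S) = 18 − 1.83×6.42 = 6.27 V.
Saturation requires V_DS ≥ V_GS − V_t = 1.56 V; 6.27 ≥ 1.56 ✓.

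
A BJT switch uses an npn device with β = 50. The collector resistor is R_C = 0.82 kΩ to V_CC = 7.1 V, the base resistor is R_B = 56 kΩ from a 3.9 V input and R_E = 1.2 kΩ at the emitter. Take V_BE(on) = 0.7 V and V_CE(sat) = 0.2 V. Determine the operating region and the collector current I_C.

active; I_C ≈ 1.4 mA

Assume active. Base-emitter loop: I_B = (V_BB − V_BE)/(R_B + (β+1)R_E) = (3.9 − 0.7)/(56 + 51×1.2) = 0.0273 mA.
I_C = β·I_B = 50×0.0273 = 1.37 mA.
V_CE = V_CC − I_C·R_C − I_E·R_E = 7.1 − 1.37×0.82 − 1.39×1.2 = 4.31 V > V_CE(sat), so the active-region assumption holds.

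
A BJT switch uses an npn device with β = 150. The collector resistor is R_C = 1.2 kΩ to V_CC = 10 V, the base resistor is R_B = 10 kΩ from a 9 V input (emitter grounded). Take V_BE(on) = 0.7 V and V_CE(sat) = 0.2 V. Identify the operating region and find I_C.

Assume active: I_B = (9 − 0.7)/10 = 0.83 mA, giving I_C = β·I_B = 125 mA.
But then V_CE = 10 − 125×1.2 = -139 V < V_CE(sat) = 0.2 V — impossible in the active region.
So the transistor is saturated. With V_CE = 0.2 V, I_C = (V_CC − 0.2)/R_C = 9.8/1.2 = 8.17 mA.
Check: β·I_B = 125 mA > I_C = 8.17 mA, confirming saturation.

saturation; I_C ≈ 8.2 mA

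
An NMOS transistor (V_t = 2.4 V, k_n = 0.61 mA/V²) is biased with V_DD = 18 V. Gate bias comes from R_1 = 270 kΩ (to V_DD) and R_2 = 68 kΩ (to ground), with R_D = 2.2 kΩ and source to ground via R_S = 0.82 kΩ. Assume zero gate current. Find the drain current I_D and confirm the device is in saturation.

I_D ≈ 0.29 mA

V_G = V_DD·R_2/(R_1+R_2) = 18×68/338 = 3.62 V.
Assume saturation: I_D = (k_n/2)(V_GS − V_t)² with V_GS = V_G − I_D·R_S = 3.62 − 0.82·I_D.
Substituting gives 0.205·I_D² − 1.61·I_D + 0.455 = 0, with roots I_D = 0.293 or 7.56 mA.
The root I_D = 7.56 mA gives V_GS = -2.58 V ≤ V_t, so take I_D = 0.293 mA.
Then V_GS = 3.38 V and V_DS = V_DD − I_D(R_D+R_S) = 18 − 0.293×3.02 = 17.1 V.
Saturation requires V_DS ≥ V_GS − V_t = 0.981 V; 17.1 ≥ 0.981 ✓.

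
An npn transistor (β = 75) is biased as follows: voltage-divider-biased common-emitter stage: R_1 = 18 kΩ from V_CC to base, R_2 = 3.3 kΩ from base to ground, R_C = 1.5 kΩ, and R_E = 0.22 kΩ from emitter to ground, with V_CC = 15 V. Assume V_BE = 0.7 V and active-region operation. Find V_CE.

V_CE ≈ 4.2 V

Thevenize the base divider: V_Th = V_CC·R_2/(R_1+R_2) = 15×3.3/21.3 = 2.32 V, R_Th = R_1‖R_2 = 2.79 kΩ.
Base-emitter loop: V_Th = I_B·R_Th + V_BE + (β+1)I_B·R_E, so I_B = (2.32 − 0.7) / (2.79 + 76×0.22) = 0.0832 mA.
I_C = β·I_B = 75×0.0832 = 6.24 mA, and I_E = (β+1)I_B = 6.33 mA.
V_CE = V_CC − I_C·R_C − I_E·R_E = 15 − 6.24×1.5 − 6.33×0.22 = 4.24 V.
V_CE = 4.24 V > 0.2 V confirms active-region operation.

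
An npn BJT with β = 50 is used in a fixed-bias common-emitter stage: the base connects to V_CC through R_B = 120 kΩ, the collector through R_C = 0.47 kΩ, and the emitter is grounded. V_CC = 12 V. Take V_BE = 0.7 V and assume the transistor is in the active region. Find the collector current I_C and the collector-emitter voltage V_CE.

Base loop: V_CC = I_B·R_B + V_BE, so I_B = (12 − 0.7)/120 kΩ = 0.0942 mA.
In the active region I_C = β·I_B = 50 × 0.0942 = 4.71 mA.
Collector loop: V_CE = V_CC − I_C·R_C = 12 − 4.71×0.47 = 9.79 V.
Since V_CE = 9.79 V > V_CE(sat) ≈ 0.2 V, the transistor is in the active region as assumed.

I_C ≈ 4.7 mA, V_CE ≈ 9.8 V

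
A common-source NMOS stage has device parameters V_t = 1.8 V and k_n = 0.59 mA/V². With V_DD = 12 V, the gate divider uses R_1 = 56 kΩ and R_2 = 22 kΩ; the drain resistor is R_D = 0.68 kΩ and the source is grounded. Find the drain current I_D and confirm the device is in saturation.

V_G = V_DD·R_2/(R_1+R_2) = 12×22/78 = 3.38 V. With the source grounded, V_GS = V_G = 3.38 V.
Assume saturation: I_D = (k_n/2)(V_GS − V_t)² = (0.59/2)×(3.38 − 1.8)² = 0.295×1.58² = 0.741 mA.
V_DS = V_DD − I_D·R_D = 12 − 0.741×0.68 = 11.5 V.
Saturation requires V_DS ≥ V_GS − V_t = 1.58 V; 11.5 ≥ 1.58 ✓.

I_D ≈ 0.74 mA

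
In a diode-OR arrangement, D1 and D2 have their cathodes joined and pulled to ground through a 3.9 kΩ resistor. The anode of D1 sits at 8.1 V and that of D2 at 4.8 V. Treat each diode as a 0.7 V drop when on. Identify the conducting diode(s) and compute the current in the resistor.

Only D1 conducts; I_R ≈ 1.9 mA

Assume both conduct. Then node N would need to be at both 8.1−0.7 = 7.4 V and 4.8−0.7 = 4.1 V, which is impossible.
Assume only D1 conducts: V_N = 8.1 − 0.7 = 7.4 V, so I_R = 7.4/3.9 = 1.9 mA.
Check D2: its anode-to-cathode voltage is 4.8 − 7.4 = -2.6 V < 0.7 V, so it is off. The assumption is consistent.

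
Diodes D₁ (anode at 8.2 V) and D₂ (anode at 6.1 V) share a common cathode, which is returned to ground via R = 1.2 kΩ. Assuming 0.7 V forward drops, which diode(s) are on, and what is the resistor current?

Only D₁ conducts; I_R ≈ 6.2 mA

Assume both conduct. Then node N would need to be at both 8.2−0.7 = 7.5 V and 6.1−0.7 = 5.4 V, which is impossible.
Assume only D₁ conducts: V_N = 8.2 − 0.7 = 7.5 V, so I_R = 7.5/1.2 = 6.25 mA.
Check D₂: its anode-to-cathode voltage is 6.1 − 7.5 = -1.4 V < 0.7 V, so it is off. The assumption is consistent.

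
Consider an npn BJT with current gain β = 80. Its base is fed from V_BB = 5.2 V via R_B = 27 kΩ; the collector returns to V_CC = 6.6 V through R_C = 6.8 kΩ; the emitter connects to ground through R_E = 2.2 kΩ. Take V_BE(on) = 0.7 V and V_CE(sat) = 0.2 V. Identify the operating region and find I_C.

Assume active: I_B = (5.2 − 0.7)/(27 + 81×2.2) = 0.0219 mA, I_C = β·I_B = 1.75 mA.
Then V_CE = 6.6 − 1.75×6.8 − 1.78×2.2 = -9.24 V < 0.2 V — the active assumption fails.
Re-solve with V_CE = 0.2 V. KCL at the emitter: V_E/R_E = (V_BB−0.7−V_E)/R_B + (V_CC−0.2−V_E)/R_C, giving V_E = 1.73 V.
I_C = (V_CC − 0.2 − V_E)/R_C = (6.4 − 1.73)/6.8 = 0.686 mA.
Check: I_B = (4.5 − 1.73)/27 = 0.102 mA, and β·I_B = 8.19 mA > I_C, confirming saturation.

saturation; I_C ≈ 0.69 mA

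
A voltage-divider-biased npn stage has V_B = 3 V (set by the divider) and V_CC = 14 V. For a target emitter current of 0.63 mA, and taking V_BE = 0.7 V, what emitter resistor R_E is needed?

R_E ≈ 3.7 kΩ

V_E = V_B − V_BE = 3 − 0.7 = 2.3 V.
R_E = V_E / I_E = 2.3 / 0.63 = 3.65 kΩ.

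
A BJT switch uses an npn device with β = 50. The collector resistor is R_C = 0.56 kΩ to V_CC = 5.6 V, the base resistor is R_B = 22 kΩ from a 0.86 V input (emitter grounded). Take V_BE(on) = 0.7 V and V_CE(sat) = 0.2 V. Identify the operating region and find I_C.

active; I_C ≈ 0.36 mA

Assume active. Base-emitter loop: I_B = (V_BB − V_BE)/R_B = (0.86 − 0.7)/22 = 0.00727 mA.
I_C = β·I_B = 50×0.00727 = 0.364 mA.
V_CE = V_CC − I_C·R_C = 5.6 − 0.364×0.56 = 5.4 V > V_CE(sat), so the active-region assumption holds.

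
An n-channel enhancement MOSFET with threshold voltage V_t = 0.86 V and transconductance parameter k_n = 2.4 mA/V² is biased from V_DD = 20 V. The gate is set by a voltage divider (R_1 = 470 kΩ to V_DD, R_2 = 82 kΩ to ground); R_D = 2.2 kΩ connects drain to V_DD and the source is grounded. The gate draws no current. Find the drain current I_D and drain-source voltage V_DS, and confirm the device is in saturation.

I_D ≈ 5.3 mA, V_DS ≈ 8.2 V

V_G = V_DD·R_2/(R_1+R_2) = 20×82/552 = 2.97 V. With the source grounded, V_GS = V_G = 2.97 V.
Assume saturation: I_D = (k_n/2)(V_GS − V_t)² = (2.4/2)×(2.97 − 0.86)² = 1.2×2.11² = 5.35 mA.
V_DS = V_DD − I_D·R_D = 20 − 5.35×2.2 = 8.24 V.
Saturation requires V_DS ≥ V_GS − V_t = 2.11 V; 8.24 ≥ 2.11 ✓.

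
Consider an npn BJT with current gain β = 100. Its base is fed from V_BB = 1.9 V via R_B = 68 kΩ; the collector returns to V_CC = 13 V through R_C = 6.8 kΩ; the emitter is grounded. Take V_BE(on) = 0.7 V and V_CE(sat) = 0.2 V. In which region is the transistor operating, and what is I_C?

Assume active. Base-emitter loop: I_B = (V_BB − V_BE)/R_B = (1.9 − 0.7)/68 = 0.0176 mA.
I_C = β·I_B = 100×0.0176 = 1.76 mA.
V_CE = V_CC − I_C·R_C = 13 − 1.76×6.8 = 1 V > V_CE(sat), so the active-region assumption holds.

active; I_C ≈ 1.8 mA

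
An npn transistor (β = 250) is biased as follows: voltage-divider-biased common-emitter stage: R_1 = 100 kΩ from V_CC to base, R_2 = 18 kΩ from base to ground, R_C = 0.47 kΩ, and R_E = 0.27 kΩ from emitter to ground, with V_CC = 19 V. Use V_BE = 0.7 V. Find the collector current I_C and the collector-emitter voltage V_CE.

I_C ≈ 6.6 mA, V_CE ≈ 14 V

Thevenize the base divider: V_Th = V_CC·R_2/(R_1+R_2) = 19×18/118 = 2.9 V, R_Th = R_1‖R_2 = 15.3 kΩ.
Base-emitter loop: V_Th = I_B·R_Th + V_BE + (β+1)I_B·R_E, so I_B = (2.9 − 0.7) / (15.3 + 251×0.27) = 0.0265 mA.
I_C = β·I_B = 250×0.0265 = 6.62 mA, and I_E = (β+1)I_B = 6.65 mA.
V_CE = V_CC − I_C·R_C − I_E·R_E = 19 − 6.62×0.47 − 6.65×0.27 = 14.1 V.
V_CE = 14.1 V > 0.2 V confirms active-region operation.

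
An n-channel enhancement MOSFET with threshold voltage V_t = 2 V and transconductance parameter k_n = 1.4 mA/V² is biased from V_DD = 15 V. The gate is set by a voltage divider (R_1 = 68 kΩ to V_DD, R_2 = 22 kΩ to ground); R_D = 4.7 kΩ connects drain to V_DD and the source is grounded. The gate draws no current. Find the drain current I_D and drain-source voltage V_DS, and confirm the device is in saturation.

I_D ≈ 1.9 mA, V_DS ≈ 5.9 V

V_G = V_DD·R_2/(R_1+R_2) = 15×22/90 = 3.67 V. With the source grounded, V_GS = V_G = 3.67 V.
Assume saturation: I_D = (k_n/2)(V_GS − V_t)² = (1.4/2)×(3.67 − 2)² = 0.7×1.67² = 1.94 mA.
V_DS = V_DD − I_D·R_D = 15 − 1.94×4.7 = 5.86 V.
Saturation requires V_DS ≥ V_GS − V_t = 1.67 V; 5.86 ≥ 1.67 ✓.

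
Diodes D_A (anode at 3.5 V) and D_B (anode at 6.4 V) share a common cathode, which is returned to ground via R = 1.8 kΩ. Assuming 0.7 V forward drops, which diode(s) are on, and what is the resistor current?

Only D_B conducts; I_R ≈ 3.2 mA

Assume both conduct. Then node N would need to be at both 3.5−0.7 = 2.8 V and 6.4−0.7 = 5.7 V, which is impossible.
Assume only D_B conducts: V_N = 6.4 − 0.7 = 5.7 V, so I_R = 5.7/1.8 = 3.17 mA.
Check D_A: its anode-to-cathode voltage is 3.5 − 5.7 = -2.2 V < 0.7 V, so it is off. The assumption is consistent.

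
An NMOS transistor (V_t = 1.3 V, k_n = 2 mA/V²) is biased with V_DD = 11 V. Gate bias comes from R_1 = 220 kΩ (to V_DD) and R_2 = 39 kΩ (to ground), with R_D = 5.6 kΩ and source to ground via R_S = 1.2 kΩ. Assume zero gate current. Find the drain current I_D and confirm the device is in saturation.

I_D ≈ 0.073 mA

V_G = V_DD·R_2/(R_1+R_2) = 11×39/259 = 1.66 V.
Assume saturation: I_D = (k_n/2)(V_GS − V_t)² with V_GS = V_G − I_D·R_S = 1.66 − 1.2·I_D.
Substituting gives 1.44·I_D² − 1.86·I_D + 0.127 = 0, with roots I_D = 0.0725 or 1.22 mA.
The root I_D = 1.22 mA gives V_GS = 0.197 V ≤ V_t, so take I_D = 0.0725 mA.
Then V_GS = 1.57 V and V_DS = V_DD − I_D(R_D+R_S) = 11 − 0.0725×6.8 = 10.5 V.
Saturation requires V_DS ≥ V_GS − V_t = 0.269 V; 10.5 ≥ 0.269 ✓.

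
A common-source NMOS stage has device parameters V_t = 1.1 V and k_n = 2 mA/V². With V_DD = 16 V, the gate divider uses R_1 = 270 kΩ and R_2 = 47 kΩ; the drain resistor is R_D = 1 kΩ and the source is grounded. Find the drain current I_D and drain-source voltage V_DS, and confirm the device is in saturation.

I_D ≈ 1.6 mA, V_DS ≈ 14 V

V_G = V_DD·R_2/(R_1+R_2) = 16×47/317 = 2.37 V. With the source grounded, V_GS = V_G = 2.37 V.
Assume saturation: I_D = (k_n/2)(V_GS − V_t)² = (2/2)×(2.37 − 1.1)² = 1×1.27² = 1.62 mA.
V_DS = V_DD − I_D·R_D = 16 − 1.62×1 = 14.4 V.
Saturation requires V_DS ≥ V_GS − V_t = 1.27 V; 14.4 ≥ 1.27 ✓.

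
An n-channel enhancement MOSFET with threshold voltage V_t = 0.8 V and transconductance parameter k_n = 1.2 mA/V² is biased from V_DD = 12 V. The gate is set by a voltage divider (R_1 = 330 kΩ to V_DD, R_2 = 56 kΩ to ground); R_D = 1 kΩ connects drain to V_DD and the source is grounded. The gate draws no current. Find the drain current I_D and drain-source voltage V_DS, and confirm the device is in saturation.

V_G = V_DD·R_2/(R_1+R_2) = 12×56/386 = 1.74 V. With the source grounded, V_GS = V_G = 1.74 V.
Assume saturation: I_D = (k_n/2)(V_GS − V_t)² = (1.2/2)×(1.74 − 0.8)² = 0.6×0.941² = 0.531 mA.
V_DS = V_DD − I_D·R_D = 12 − 0.531×1 = 11.5 V.
Saturation requires V_DS ≥ V_GS − V_t = 0.941 V; 11.5 ≥ 0.941 ✓.

I_D ≈ 0.53 mA, V_DS ≈ 11 V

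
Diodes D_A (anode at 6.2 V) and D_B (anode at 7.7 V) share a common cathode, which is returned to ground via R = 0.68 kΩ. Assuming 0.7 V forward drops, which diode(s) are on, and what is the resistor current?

Only D_B conducts; I_R ≈ 10 mA

Assume both conduct. Then node N would need to be at both 6.2−0.7 = 5.5 V and 7.7−0.7 = 7 V, which is impossible.
Assume only D_B conducts: V_N = 7.7 − 0.7 = 7 V, so I_R = 7/0.68 = 10.3 mA.
Check D_A: its anode-to-cathode voltage is 6.2 − 7 = -0.8 V < 0.7 V, so it is off. The assumption is consistent.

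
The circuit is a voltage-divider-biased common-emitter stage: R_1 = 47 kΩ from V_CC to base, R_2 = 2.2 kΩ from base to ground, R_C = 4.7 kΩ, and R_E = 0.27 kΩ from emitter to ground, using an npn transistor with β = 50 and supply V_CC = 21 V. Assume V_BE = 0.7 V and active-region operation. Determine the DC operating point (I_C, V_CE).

I_C ≈ 0.75 mA, V_CE ≈ 17 V

Thevenize the base divider: V_Th = V_CC·R_2/(R_1+R_2) = 21×2.2/49.2 = 0.939 V, R_Th = R_1‖R_2 = 2.1 kΩ.
Base-emitter loop: V_Th = I_B·R_Th + V_BE + (β+1)I_B·R_E, so I_B = (0.939 − 0.7) / (2.1 + 51×0.27) = 0.0151 mA.
I_C = β·I_B = 50×0.0151 = 0.753 mA, and I_E = (β+1)I_B = 0.768 mA.
V_CE = V_CC − I_C·R_C − I_E·R_E = 21 − 0.753×4.7 − 0.768×0.27 = 17.3 V.
V_CE = 17.3 V > 0.2 V confirms active-region operation.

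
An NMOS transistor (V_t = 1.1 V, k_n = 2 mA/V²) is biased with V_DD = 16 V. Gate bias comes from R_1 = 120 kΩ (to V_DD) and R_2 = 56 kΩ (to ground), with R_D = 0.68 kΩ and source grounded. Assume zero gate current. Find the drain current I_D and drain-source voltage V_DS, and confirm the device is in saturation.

V_G = V_DD·R_2/(R_1+R_2) = 16×56/176 = 5.09 V. With the source grounded, V_GS = V_G = 5.09 V.
Assume saturation: I_D = (k_n/2)(V_GS − V_t)² = (2/2)×(5.09 − 1.1)² = 1×3.99² = 15.9 mA.
V_DS = V_DD − I_D·R_D = 16 − 15.9×0.68 = 5.17 V.
Saturation requires V_DS ≥ V_GS − V_t = 3.99 V; 5.17 ≥ 3.99 ✓.

I_D ≈ 16 mA, V_DS ≈ 5.2 V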